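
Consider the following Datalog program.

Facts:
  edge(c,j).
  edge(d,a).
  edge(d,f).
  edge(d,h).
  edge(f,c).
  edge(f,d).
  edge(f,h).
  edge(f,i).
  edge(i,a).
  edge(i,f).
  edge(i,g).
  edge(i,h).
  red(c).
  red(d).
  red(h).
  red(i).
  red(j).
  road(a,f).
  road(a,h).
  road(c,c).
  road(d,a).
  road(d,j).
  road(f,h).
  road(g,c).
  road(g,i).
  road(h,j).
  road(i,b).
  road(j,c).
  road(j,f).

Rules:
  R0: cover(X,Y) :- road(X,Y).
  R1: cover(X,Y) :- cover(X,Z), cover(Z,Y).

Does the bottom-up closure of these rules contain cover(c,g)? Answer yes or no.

round 1: derive cover(a,f) via R0 from road(a,f)
round 1: derive cover(a,h) via R0 from road(a,h)
round 1: derive cover(c,c) via R0 from road(c,c)
round 1: derive cover(d,a) via R0 from road(d,a)
round 1: derive cover(d,j) via R0 from road(d,j)
round 1: derive cover(f,h) via R0 from road(f,h)
round 1: derive cover(g,c) via R0 from road(g,c)
round 1: derive cover(g,i) via R0 from road(g,i)
round 1: derive cover(h,j) via R0 from road(h,j)
round 1: derive cover(i,b) via R0 from road(i,b)
round 1: derive cover(j,c) via R0 from road(j,c)
round 1: derive cover(j,f) via R0 from road(j,f)
round 2: derive cover(a,j) via R1 from cover(a,h), cover(h,j)
round 2: derive cover(d,c) via R1 from cover(d,j), cover(j,c)
round 2: derive cover(d,f) via R1 from cover(d,a), cover(a,f)
round 2: derive cover(d,h) via R1 from cover(d,a), cover(a,h)
round 2: derive cover(f,j) via R1 from cover(f,h), cover(h,j)
round 2: derive cover(g,b) via R1 from cover(g,i), cover(i,b)
round 2: derive cover(h,c) via R1 from cover(h,j), cover(j,c)
round 2: derive cover(h,f) via R1 from cover(h,j), cover(j,f)
round 2: derive cover(j,h) via R1 from cover(j,f), cover(f,h)
round 3: derive cover(a,c) via R1 from cover(a,h), cover(h,c)
round 3: derive cover(f,c) via R1 from cover(f,h), cover(h,c)
round 3: derive cover(f,f) via R1 from cover(f,h), cover(h,f)
round 3: derive cover(h,h) via R1 from cover(h,f), cover(f,h)
round 3: derive cover(j,j) via R1 from cover(j,f), cover(f,j)

no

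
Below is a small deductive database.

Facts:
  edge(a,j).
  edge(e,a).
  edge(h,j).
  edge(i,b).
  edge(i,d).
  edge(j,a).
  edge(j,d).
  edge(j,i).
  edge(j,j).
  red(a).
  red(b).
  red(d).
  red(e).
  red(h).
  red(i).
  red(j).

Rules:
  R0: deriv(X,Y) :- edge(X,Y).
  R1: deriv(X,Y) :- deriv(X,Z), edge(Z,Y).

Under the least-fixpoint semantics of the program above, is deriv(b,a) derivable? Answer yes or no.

round 1: derive deriv(a,j) via R0 from edge(a,j)
round 1: derive deriv(e,a) via R0 from edge(e,a)
round 1: derive deriv(h,j) via R0 from edge(h,j)
round 1: derive deriv(i,b) via R0 from edge(i,b)
round 1: derive deriv(i,d) via R0 from edge(i,d)
round 1: derive deriv(j,a) via R0 from edge(j,a)
round 1: derive deriv(j,d) via R0 from edge(j,d)
round 1: derive deriv(j,i) via R0 from edge(j,i)
round 1: derive deriv(j,j) via R0 from edge(j,j)
round 2: derive deriv(a,a) via R1 from deriv(a,j), edge(j,a)
round 2: derive deriv(a,d) via R1 from deriv(a,j), edge(j,d)
round 2: derive deriv(a,i) via R1 from deriv(a,j), edge(j,i)
round 2: derive deriv(e,j) via R1 from deriv(e,a), edge(a,j)
round 2: derive deriv(h,a) via R1 from deriv(h,j), edge(j,a)
round 2: derive deriv(h,d) via R1 from deriv(h,j), edge(j,d)
round 2: derive deriv(h,i) via R1 from deriv(h,j), edge(j,i)
round 2: derive deriv(j,b) via R1 from deriv(j,i), edge(i,b)
round 3: derive deriv(a,b) via R1 from deriv(a,i), edge(i,b)
round 3: derive deriv(e,d) via R1 from deriv(e,j), edge(j,d)
round 3: derive deriv(e,i) via R1 from deriv(e,j), edge(j,i)
round 3: derive deriv(h,b) via R1 from deriv(h,i), edge(i,b)
round 4: derive deriv(e,b) via R1 from deriv(e,i), edge(i,b)

no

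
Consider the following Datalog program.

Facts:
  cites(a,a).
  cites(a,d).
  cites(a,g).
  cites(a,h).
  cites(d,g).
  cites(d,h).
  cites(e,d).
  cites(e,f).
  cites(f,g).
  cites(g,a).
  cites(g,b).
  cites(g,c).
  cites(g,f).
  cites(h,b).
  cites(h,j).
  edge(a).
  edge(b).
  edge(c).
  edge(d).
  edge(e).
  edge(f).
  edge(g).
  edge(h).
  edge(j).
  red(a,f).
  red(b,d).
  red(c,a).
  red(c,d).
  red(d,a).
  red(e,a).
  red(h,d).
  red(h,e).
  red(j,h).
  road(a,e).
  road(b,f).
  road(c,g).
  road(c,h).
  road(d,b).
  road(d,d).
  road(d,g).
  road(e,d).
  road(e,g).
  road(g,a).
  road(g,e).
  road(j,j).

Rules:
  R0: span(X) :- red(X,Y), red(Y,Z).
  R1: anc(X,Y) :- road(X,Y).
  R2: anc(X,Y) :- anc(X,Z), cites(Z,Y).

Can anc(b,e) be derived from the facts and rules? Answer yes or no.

no

round 1: derive anc(a,e) via R1 from road(a,e)
round 1: derive anc(b,f) via R1 from road(b,f)
round 1: derive anc(c,g) via R1 from road(c,g)
round 1: derive anc(c,h) via R1 from road(c,h)
round 1: derive anc(d,b) via R1 from road(d,b)
round 1: derive anc(d,d) via R1 from road(d,d)
round 1: derive anc(d,g) via R1 from road(d,g)
round 1: derive anc(e,d) via R1 from road(e,d)
round 1: derive anc(e,g) via R1 from road(e,g)
round 1: derive anc(g,a) via R1 from road(g,a)
round 1: derive anc(g,e) via R1 from road(g,e)
round 1: derive anc(j,j) via R1 from road(j,j)
round 2: derive anc(a,d) via R2 from anc(a,e), cites(e,d)
round 2: derive anc(a,f) via R2 from anc(a,e), cites(e,f)
round 2: derive anc(b,g) via R2 from anc(b,f), cites(f,g)
round 2: derive anc(c,a) via R2 from anc(c,g), cites(g,a)
round 2: derive anc(c,b) via R2 from anc(c,g), cites(g,b)
round 2: derive anc(c,c) via R2 from anc(c,g), cites(g,c)
round 2: derive anc(c,f) via R2 from anc(c,g), cites(g,f)
round 2: derive anc(c,j) via R2 from anc(c,h), cites(h,j)
round 2: derive anc(d,a) via R2 from anc(d,g), cites(g,a)
round 2: derive anc(d,c) via R2 from anc(d,g), cites(g,c)
round 2: derive anc(d,f) via R2 from anc(d,g), cites(g,f)
round 2: derive anc(d,h) via R2 from anc(d,d), cites(d,h)
round 2: derive anc(e,a) via R2 from anc(e,g), cites(g,a)
round 2: derive anc(e,b) via R2 from anc(e,g), cites(g,b)
round 2: derive anc(e,c) via R2 from anc(e,g), cites(g,c)
round 2: derive anc(e,f) via R2 from anc(e,g), cites(g,f)
round 2: derive anc(e,h) via R2 from anc(e,d), cites(d,h)
round 2: derive anc(g,d) via R2 from anc(g,a), cites(a,d)
round 2: derive anc(g,f) via R2 from anc(g,e), cites(e,f)
round 2: derive anc(g,g) via R2 from anc(g,a), cites(a,g)
round 2: derive anc(g,h) via R2 from anc(g,a), cites(a,h)
round 3: derive anc(a,g) via R2 from anc(a,d), cites(d,g)
round 3: derive anc(a,h) via R2 from anc(a,d), cites(d,h)
round 3: derive anc(b,a) via R2 from anc(b,g), cites(g,a)
round 3: derive anc(b,b) via R2 from anc(b,g), cites(g,b)
round 3: derive anc(b,c) via R2 from anc(b,g), cites(g,c)
round 3: derive anc(c,d) via R2 from anc(c,a), cites(a,d)
round 3: derive anc(d,j) via R2 from anc(d,h), cites(h,j)
round 3: derive anc(e,j) via R2 from anc(e,h), cites(h,j)
round 3: derive anc(g,b) via R2 from anc(g,g), cites(g,b)
round 3: derive anc(g,c) via R2 from anc(g,g), cites(g,c)
round 3: derive anc(g,j) via R2 from anc(g,h), cites(h,j)
round 4: derive anc(a,a) via R2 from anc(a,g), cites(g,a)
round 4: derive anc(a,b) via R2 from anc(a,g), cites(g,b)
round 4: derive anc(a,c) via R2 from anc(a,g), cites(g,c)
round 4: derive anc(a,j) via R2 from anc(a,h), cites(h,j)
round 4: derive anc(b,d) via R2 from anc(b,a), cites(a,d)
round 4: derive anc(b,h) via R2 from anc(b,a), cites(a,h)
round 5: derive anc(b,j) via R2 from anc(b,h), cites(h,j)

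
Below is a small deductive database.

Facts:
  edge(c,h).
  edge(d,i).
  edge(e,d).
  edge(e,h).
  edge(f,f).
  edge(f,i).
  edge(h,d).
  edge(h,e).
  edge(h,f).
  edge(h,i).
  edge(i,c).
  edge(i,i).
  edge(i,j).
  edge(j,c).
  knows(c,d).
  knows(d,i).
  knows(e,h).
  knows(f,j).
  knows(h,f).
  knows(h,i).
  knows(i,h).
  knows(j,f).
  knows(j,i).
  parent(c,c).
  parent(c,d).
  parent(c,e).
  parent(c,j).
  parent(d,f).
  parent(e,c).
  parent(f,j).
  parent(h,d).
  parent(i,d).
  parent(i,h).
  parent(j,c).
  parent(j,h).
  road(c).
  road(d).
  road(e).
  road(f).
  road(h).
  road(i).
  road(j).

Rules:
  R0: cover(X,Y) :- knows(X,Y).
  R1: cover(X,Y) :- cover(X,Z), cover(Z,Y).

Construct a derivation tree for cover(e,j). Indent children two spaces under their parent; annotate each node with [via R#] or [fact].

cover(e,j)  [via R1]
  cover(e,f)  [via R1]
    cover(e,h)  [via R0]
      knows(e,h)  [fact]
    cover(h,f)  [via R0]
      knows(h,f)  [fact]
  cover(f,j)  [via R0]
    knows(f,j)  [fact]

round 1: derive cover(c,d) via R0 from knows(c,d)
round 1: derive cover(d,i) via R0 from knows(d,i)
round 1: derive cover(e,h) via R0 from knows(e,h)
round 1: derive cover(f,j) via R0 from knows(f,j)
round 1: derive cover(h,f) via R0 from knows(h,f)
round 1: derive cover(h,i) via R0 from knows(h,i)
round 1: derive cover(i,h) via R0 from knows(i,h)
round 1: derive cover(j,f) via R0 from knows(j,f)
round 1: derive cover(j,i) via R0 from knows(j,i)
round 2: derive cover(c,i) via R1 from cover(c,d), cover(d,i)
round 2: derive cover(d,h) via R1 from cover(d,i), cover(i,h)
round 2: derive cover(e,f) via R1 from cover(e,h), cover(h,f)
round 2: derive cover(e,i) via R1 from cover(e,h), cover(h,i)
round 2: derive cover(f,f) via R1 from cover(f,j), cover(j,f)
round 2: derive cover(f,i) via R1 from cover(f,j), cover(j,i)
round 2: derive cover(h,h) via R1 from cover(h,i), cover(i,h)
round 2: derive cover(h,j) via R1 from cover(h,f), cover(f,j)
round 2: derive cover(i,f) via R1 from cover(i,h), cover(h,f)
round 2: derive cover(i,i) via R1 from cover(i,h), cover(h,i)
round 2: derive cover(j,h) via R1 from cover(j,i), cover(i,h)
round 2: derive cover(j,j) via R1 from cover(j,f), cover(f,j)
round 3: derive cover(c,f) via R1 from cover(c,i), cover(i,f)
round 3: derive cover(c,h) via R1 from cover(c,d), cover(d,h)
round 3: derive cover(d,f) via R1 from cover(d,h), cover(h,f)
round 3: derive cover(d,j) via R1 from cover(d,h), cover(h,j)
round 3: derive cover(e,j) via R1 from cover(e,f), cover(f,j)
round 3: derive cover(f,h) via R1 from cover(f,i), cover(i,h)
round 3: derive cover(i,j) via R1 from cover(i,f), cover(f,j)
round 4: derive cover(c,j) via R1 from cover(c,d), cover(d,j)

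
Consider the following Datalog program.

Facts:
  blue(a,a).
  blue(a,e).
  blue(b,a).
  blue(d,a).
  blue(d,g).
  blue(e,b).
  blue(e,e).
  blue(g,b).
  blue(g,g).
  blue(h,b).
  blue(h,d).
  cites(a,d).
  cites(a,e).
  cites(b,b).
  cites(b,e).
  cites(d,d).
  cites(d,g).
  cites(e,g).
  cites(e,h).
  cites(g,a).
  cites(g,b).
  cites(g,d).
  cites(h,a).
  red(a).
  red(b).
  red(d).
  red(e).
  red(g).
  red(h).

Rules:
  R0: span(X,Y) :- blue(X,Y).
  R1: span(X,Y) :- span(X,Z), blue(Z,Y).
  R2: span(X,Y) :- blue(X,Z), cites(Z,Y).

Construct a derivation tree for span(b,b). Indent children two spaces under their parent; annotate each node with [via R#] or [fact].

span(b,b)  [via R1]
  span(b,e)  [via R2]
    blue(b,a)  [fact]
    cites(a,e)  [fact]
  blue(e,b)  [fact]

round 1: derive span(a,a) via R0 from blue(a,a)
round 1: derive span(a,e) via R0 from blue(a,e)
round 1: derive span(b,a) via R0 from blue(b,a)
round 1: derive span(d,a) via R0 from blue(d,a)
round 1: derive span(d,g) via R0 from blue(d,g)
round 1: derive span(e,b) via R0 from blue(e,b)
round 1: derive span(e,e) via R0 from blue(e,e)
round 1: derive span(g,b) via R0 from blue(g,b)
round 1: derive span(g,g) via R0 from blue(g,g)
round 1: derive span(h,b) via R0 from blue(h,b)
round 1: derive span(h,d) via R0 from blue(h,d)
round 1: derive span(a,d) via R2 from blue(a,a), cites(a,d)
round 1: derive span(a,g) via R2 from blue(a,e), cites(e,g)
round 1: derive span(a,h) via R2 from blue(a,e), cites(e,h)
round 1: derive span(b,d) via R2 from blue(b,a), cites(a,d)
round 1: derive span(b,e) via R2 from blue(b,a), cites(a,e)
round 1: derive span(d,b) via R2 from blue(d,g), cites(g,b)
round 1: derive span(d,d) via R2 from blue(d,a), cites(a,d)
round 1: derive span(d,e) via R2 from blue(d,a), cites(a,e)
round 1: derive span(e,g) via R2 from blue(e,e), cites(e,g)
round 1: derive span(e,h) via R2 from blue(e,e), cites(e,h)
round 1: derive span(g,a) via R2 from blue(g,g), cites(g,a)
round 1: derive span(g,d) via R2 from blue(g,g), cites(g,d)
round 1: derive span(g,e) via R2 from blue(g,b), cites(b,e)
round 1: derive span(h,e) via R2 from blue(h,b), cites(b,e)
round 1: derive span(h,g) via R2 from blue(h,d), cites(d,g)
round 2: derive span(a,b) via R1 from span(a,e), blue(e,b)
round 2: derive span(b,b) via R1 from span(b,e), blue(e,b)
round 2: derive span(b,g) via R1 from span(b,d), blue(d,g)
round 2: derive span(e,a) via R1 from span(e,b), blue(b,a)
round 2: derive span(e,d) via R1 from span(e,h), blue(h,d)
round 2: derive span(h,a) via R1 from span(h,b), blue(b,a)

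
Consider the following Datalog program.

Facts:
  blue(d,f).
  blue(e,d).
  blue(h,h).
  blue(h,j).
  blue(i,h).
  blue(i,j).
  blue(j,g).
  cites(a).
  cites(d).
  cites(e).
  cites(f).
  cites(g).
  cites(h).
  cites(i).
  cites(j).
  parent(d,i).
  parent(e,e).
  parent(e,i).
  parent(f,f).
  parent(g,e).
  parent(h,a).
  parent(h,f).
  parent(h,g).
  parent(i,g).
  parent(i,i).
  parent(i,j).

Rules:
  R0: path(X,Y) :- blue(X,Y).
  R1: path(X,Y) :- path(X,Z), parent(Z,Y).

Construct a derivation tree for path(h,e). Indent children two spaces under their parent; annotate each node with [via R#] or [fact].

path(h,e)  [via R1]
  path(h,g)  [via R1]
    path(h,h)  [via R0]
      blue(h,h)  [fact]
    parent(h,g)  [fact]
  parent(g,e)  [fact]

round 1: derive path(d,f) via R0 from blue(d,f)
round 1: derive path(e,d) via R0 from blue(e,d)
round 1: derive path(h,h) via R0 from blue(h,h)
round 1: derive path(h,j) via R0 from blue(h,j)
round 1: derive path(i,h) via R0 from blue(i,h)
round 1: derive path(i,j) via R0 from blue(i,j)
round 1: derive path(j,g) via R0 from blue(j,g)
round 2: derive path(e,i) via R1 from path(e,d), parent(d,i)
round 2: derive path(h,a) via R1 from path(h,h), parent(h,a)
round 2: derive path(h,f) via R1 from path(h,h), parent(h,f)
round 2: derive path(h,g) via R1 from path(h,h), parent(h,g)
round 2: derive path(i,a) via R1 from path(i,h), parent(h,a)
round 2: derive path(i,f) via R1 from path(i,h), parent(h,f)
round 2: derive path(i,g) via R1 from path(i,h), parent(h,g)
round 2: derive path(j,e) via R1 from path(j,g), parent(g,e)
round 3: derive path(e,g) via R1 from path(e,i), parent(i,g)
round 3: derive path(e,j) via R1 from path(e,i), parent(i,j)
round 3: derive path(h,e) via R1 from path(h,g), parent(g,e)
round 3: derive path(i,e) via R1 from path(i,g), parent(g,e)
round 3: derive path(j,i) via R1 from path(j,e), parent(e,i)
round 4: derive path(e,e) via R1 from path(e,g), parent(g,e)
round 4: derive path(h,i) via R1 from path(h,e), parent(e,i)
round 4: derive path(i,i) via R1 from path(i,e), parent(e,i)
round 4: derive path(j,j) via R1 from path(j,i), parent(i,j)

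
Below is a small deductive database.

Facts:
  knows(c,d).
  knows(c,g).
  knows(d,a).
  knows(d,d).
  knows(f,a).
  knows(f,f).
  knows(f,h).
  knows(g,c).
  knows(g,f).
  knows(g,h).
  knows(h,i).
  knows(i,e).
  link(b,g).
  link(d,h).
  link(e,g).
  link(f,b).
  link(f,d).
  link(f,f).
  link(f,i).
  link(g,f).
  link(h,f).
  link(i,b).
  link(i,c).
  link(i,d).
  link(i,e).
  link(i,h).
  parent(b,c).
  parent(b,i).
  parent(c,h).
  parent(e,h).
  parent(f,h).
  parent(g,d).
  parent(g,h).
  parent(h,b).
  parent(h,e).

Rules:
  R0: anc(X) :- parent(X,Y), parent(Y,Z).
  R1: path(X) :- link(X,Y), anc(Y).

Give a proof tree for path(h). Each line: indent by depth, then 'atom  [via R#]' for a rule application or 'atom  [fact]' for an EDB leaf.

path(h)  [via R1]
  link(h,f)  [fact]
  anc(f)  [via R0]
    parent(f,h)  [fact]
    parent(h,b)  [fact]

round 1: derive anc(b) via R0 from parent(b,c), parent(c,h)
round 1: derive anc(c) via R0 from parent(c,h), parent(h,b)
round 1: derive anc(e) via R0 from parent(e,h), parent(h,b)
round 1: derive anc(f) via R0 from parent(f,h), parent(h,b)
round 1: derive anc(g) via R0 from parent(g,h), parent(h,b)
round 1: derive anc(h) via R0 from parent(h,b), parent(b,c)
round 2: derive path(b) via R1 from link(b,g), anc(g)
round 2: derive path(d) via R1 from link(d,h), anc(h)
round 2: derive path(e) via R1 from link(e,g), anc(g)
round 2: derive path(f) via R1 from link(f,b), anc(b)
round 2: derive path(g) via R1 from link(g,f), anc(f)
round 2: derive path(h) via R1 from link(h,f), anc(f)
round 2: derive path(i) via R1 from link(i,b), anc(b)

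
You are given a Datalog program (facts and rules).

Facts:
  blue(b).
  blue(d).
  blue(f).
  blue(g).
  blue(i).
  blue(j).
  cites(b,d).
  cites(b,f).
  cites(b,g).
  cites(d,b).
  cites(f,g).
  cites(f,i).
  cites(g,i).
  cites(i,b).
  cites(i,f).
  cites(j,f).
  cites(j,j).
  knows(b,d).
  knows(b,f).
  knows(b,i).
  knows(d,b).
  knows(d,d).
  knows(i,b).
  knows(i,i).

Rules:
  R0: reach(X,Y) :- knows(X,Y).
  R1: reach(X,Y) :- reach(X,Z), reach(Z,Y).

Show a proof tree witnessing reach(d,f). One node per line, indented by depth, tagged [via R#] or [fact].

round 1: derive reach(b,d) via R0 from knows(b,d)
round 1: derive reach(b,f) via R0 from knows(b,f)
round 1: derive reach(b,i) via R0 from knows(b,i)
round 1: derive reach(d,b) via R0 from knows(d,b)
round 1: derive reach(d,d) via R0 from knows(d,d)
round 1: derive reach(i,b) via R0 from knows(i,b)
round 1: derive reach(i,i) via R0 from knows(i,i)
round 2: derive reach(b,b) via R1 from reach(b,d), reach(d,b)
round 2: derive reach(d,f) via R1 from reach(d,b), reach(b,f)
round 2: derive reach(d,i) via R1 from reach(d,b), reach(b,i)
round 2: derive reach(i,d) via R1 from reach(i,b), reach(b,d)
round 2: derive reach(i,f) via R1 from reach(i,b), reach(b,f)

reach(d,f)  [via R1]
  reach(d,b)  [via R0]
    knows(d,b)  [fact]
  reach(b,f)  [via R0]
    knows(b,f)  [fact]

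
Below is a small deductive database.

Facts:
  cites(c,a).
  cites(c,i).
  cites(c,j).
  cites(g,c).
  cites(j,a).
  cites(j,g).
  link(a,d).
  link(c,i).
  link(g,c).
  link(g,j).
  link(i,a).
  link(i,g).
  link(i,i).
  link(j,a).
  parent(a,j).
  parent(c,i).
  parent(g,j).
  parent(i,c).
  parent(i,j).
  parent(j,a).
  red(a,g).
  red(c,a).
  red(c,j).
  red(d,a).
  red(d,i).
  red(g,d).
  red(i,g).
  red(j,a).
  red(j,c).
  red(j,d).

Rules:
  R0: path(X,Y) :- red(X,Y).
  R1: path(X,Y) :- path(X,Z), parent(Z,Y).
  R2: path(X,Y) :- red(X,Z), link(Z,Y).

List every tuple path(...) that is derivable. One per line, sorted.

path(a,a)
path(a,c)
path(a,g)
path(a,i)
path(a,j)
path(c,a)
path(c,d)
path(c,j)
path(d,a)
path(d,c)
path(d,d)
path(d,g)
path(d,i)
path(d,j)
path(g,d)
path(i,a)
path(i,c)
path(i,g)
path(i,i)
path(i,j)
path(j,a)
path(j,c)
path(j,d)
path(j,i)
path(j,j)

round 1: derive path(a,g) via R0 from red(a,g)
round 1: derive path(c,a) via R0 from red(c,a)
round 1: derive path(c,j) via R0 from red(c,j)
round 1: derive path(d,a) via R0 from red(d,a)
round 1: derive path(d,i) via R0 from red(d,i)
round 1: derive path(g,d) via R0 from red(g,d)
round 1: derive path(i,g) via R0 from red(i,g)
round 1: derive path(j,a) via R0 from red(j,a)
round 1: derive path(j,c) via R0 from red(j,c)
round 1: derive path(j,d) via R0 from red(j,d)
round 1: derive path(a,c) via R2 from red(a,g), link(g,c)
round 1: derive path(a,j) via R2 from red(a,g), link(g,j)
round 1: derive path(c,d) via R2 from red(c,a), link(a,d)
round 1: derive path(d,d) via R2 from red(d,a), link(a,d)
round 1: derive path(d,g) via R2 from red(d,i), link(i,g)
round 1: derive path(i,c) via R2 from red(i,g), link(g,c)
round 1: derive path(i,j) via R2 from red(i,g), link(g,j)
round 1: derive path(j,i) via R2 from red(j,c), link(c,i)
round 2: derive path(a,a) via R1 from path(a,j), parent(j,a)
round 2: derive path(a,i) via R1 from path(a,c), parent(c,i)
round 2: derive path(d,c) via R1 from path(d,i), parent(i,c)
round 2: derive path(d,j) via R1 from path(d,a), parent(a,j)
round 2: derive path(i,a) via R1 from path(i,j), parent(j,a)
round 2: derive path(i,i) via R1 from path(i,c), parent(c,i)
round 2: derive path(j,j) via R1 from path(j,a), parent(a,j)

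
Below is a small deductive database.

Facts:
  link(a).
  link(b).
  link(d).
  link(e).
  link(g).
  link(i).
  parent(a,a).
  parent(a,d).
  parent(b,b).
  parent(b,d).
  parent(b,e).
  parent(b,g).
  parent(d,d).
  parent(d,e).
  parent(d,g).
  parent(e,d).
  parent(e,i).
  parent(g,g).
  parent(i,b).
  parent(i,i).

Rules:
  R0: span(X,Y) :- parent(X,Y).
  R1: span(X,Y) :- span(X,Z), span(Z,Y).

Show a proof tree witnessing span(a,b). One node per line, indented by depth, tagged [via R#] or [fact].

span(a,b)  [via R1]
  span(a,e)  [via R1]
    span(a,d)  [via R0]
      parent(a,d)  [fact]
    span(d,e)  [via R0]
      parent(d,e)  [fact]
  span(e,b)  [via R1]
    span(e,i)  [via R0]
      parent(e,i)  [fact]
    span(i,b)  [via R0]
      parent(i,b)  [fact]

round 1: derive span(a,a) via R0 from parent(a,a)
round 1: derive span(a,d) via R0 from parent(a,d)
round 1: derive span(b,b) via R0 from parent(b,b)
round 1: derive span(b,d) via R0 from parent(b,d)
round 1: derive span(b,e) via R0 from parent(b,e)
round 1: derive span(b,g) via R0 from parent(b,g)
round 1: derive span(d,d) via R0 from parent(d,d)
round 1: derive span(d,e) via R0 from parent(d,e)
round 1: derive span(d,g) via R0 from parent(d,g)
round 1: derive span(e,d) via R0 from parent(e,d)
round 1: derive span(e,i) via R0 from parent(e,i)
round 1: derive span(g,g) via R0 from parent(g,g)
round 1: derive span(i,b) via R0 from parent(i,b)
round 1: derive span(i,i) via R0 from parent(i,i)
round 2: derive span(a,e) via R1 from span(a,d), span(d,e)
round 2: derive span(a,g) via R1 from span(a,d), span(d,g)
round 2: derive span(b,i) via R1 from span(b,e), span(e,i)
round 2: derive span(d,i) via R1 from span(d,e), span(e,i)
round 2: derive span(e,b) via R1 from span(e,i), span(i,b)
round 2: derive span(e,e) via R1 from span(e,d), span(d,e)
round 2: derive span(e,g) via R1 from span(e,d), span(d,g)
round 2: derive span(i,d) via R1 from span(i,b), span(b,d)
round 2: derive span(i,e) via R1 from span(i,b), span(b,e)
round 2: derive span(i,g) via R1 from span(i,b), span(b,g)
round 3: derive span(a,b) via R1 from span(a,e), span(e,b)
round 3: derive span(a,i) via R1 from span(a,d), span(d,i)
round 3: derive span(d,b) via R1 from span(d,e), span(e,b)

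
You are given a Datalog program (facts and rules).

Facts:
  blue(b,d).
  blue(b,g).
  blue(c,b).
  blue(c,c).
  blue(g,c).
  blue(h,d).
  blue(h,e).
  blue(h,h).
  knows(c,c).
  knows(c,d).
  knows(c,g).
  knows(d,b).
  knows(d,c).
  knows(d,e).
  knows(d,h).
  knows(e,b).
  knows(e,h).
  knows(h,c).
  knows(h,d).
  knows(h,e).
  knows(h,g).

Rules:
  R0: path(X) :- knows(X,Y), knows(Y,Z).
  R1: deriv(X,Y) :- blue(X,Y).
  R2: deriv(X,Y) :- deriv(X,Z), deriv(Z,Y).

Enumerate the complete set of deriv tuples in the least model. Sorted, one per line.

round 1: derive deriv(b,d) via R1 from blue(b,d)
round 1: derive deriv(b,g) via R1 from blue(b,g)
round 1: derive deriv(c,b) via R1 from blue(c,b)
round 1: derive deriv(c,c) via R1 from blue(c,c)
round 1: derive deriv(g,c) via R1 from blue(g,c)
round 1: derive deriv(h,d) via R1 from blue(h,d)
round 1: derive deriv(h,e) via R1 from blue(h,e)
round 1: derive deriv(h,h) via R1 from blue(h,h)
round 2: derive deriv(b,c) via R2 from deriv(b,g), deriv(g,c)
round 2: derive deriv(c,d) via R2 from deriv(c,b), deriv(b,d)
round 2: derive deriv(c,g) via R2 from deriv(c,b), deriv(b,g)
round 2: derive deriv(g,b) via R2 from deriv(g,c), deriv(c,b)
round 3: derive deriv(b,b) via R2 from deriv(b,c), deriv(c,b)
round 3: derive deriv(g,d) via R2 from deriv(g,b), deriv(b,d)
round 3: derive deriv(g,g) via R2 from deriv(g,b), deriv(b,g)

deriv(b,b)
deriv(b,c)
deriv(b,d)
deriv(b,g)
deriv(c,b)
deriv(c,c)
deriv(c,d)
deriv(c,g)
deriv(g,b)
deriv(g,c)
deriv(g,d)
deriv(g,g)
deriv(h,d)
deriv(h,e)
deriv(h,h)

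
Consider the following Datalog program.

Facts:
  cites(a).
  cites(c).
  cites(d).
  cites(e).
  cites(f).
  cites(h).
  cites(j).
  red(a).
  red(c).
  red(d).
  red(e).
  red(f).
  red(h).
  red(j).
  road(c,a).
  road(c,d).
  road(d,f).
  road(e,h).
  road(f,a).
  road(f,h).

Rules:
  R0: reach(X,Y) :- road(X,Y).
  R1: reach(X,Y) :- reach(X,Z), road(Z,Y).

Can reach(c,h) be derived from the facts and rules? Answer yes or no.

yes

round 1: derive reach(c,a) via R0 from road(c,a)
round 1: derive reach(c,d) via R0 from road(c,d)
round 1: derive reach(d,f) via R0 from road(d,f)
round 1: derive reach(e,h) via R0 from road(e,h)
round 1: derive reach(f,a) via R0 from road(f,a)
round 1: derive reach(f,h) via R0 from road(f,h)
round 2: derive reach(c,f) via R1 from reach(c,d), road(d,f)
round 2: derive reach(d,a) via R1 from reach(d,f), road(f,a)
round 2: derive reach(d,h) via R1 from reach(d,f), road(f,h)
round 3: derive reach(c,h) via R1 from reach(c,f), road(f,h)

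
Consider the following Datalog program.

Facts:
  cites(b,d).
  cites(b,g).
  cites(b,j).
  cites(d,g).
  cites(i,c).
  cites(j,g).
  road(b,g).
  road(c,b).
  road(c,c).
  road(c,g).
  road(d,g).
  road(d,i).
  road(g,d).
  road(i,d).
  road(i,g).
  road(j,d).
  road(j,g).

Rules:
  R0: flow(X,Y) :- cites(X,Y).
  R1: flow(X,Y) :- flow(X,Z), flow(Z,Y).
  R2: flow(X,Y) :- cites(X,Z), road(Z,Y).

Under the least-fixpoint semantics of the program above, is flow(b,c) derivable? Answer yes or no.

yes

round 1: derive flow(b,d) via R0 from cites(b,d)
round 1: derive flow(b,g) via R0 from cites(b,g)
round 1: derive flow(b,j) via R0 from cites(b,j)
round 1: derive flow(d,g) via R0 from cites(d,g)
round 1: derive flow(i,c) via R0 from cites(i,c)
round 1: derive flow(j,g) via R0 from cites(j,g)
round 1: derive flow(b,i) via R2 from cites(b,d), road(d,i)
round 1: derive flow(d,d) via R2 from cites(d,g), road(g,d)
round 1: derive flow(i,b) via R2 from cites(i,c), road(c,b)
round 1: derive flow(i,g) via R2 from cites(i,c), road(c,g)
round 1: derive flow(j,d) via R2 from cites(j,g), road(g,d)
round 2: derive flow(b,b) via R1 from flow(b,i), flow(i,b)
round 2: derive flow(b,c) via R1 from flow(b,i), flow(i,c)
round 2: derive flow(i,d) via R1 from flow(i,b), flow(b,d)
round 2: derive flow(i,i) via R1 from flow(i,b), flow(b,i)
round 2: derive flow(i,j) via R1 from flow(i,b), flow(b,j)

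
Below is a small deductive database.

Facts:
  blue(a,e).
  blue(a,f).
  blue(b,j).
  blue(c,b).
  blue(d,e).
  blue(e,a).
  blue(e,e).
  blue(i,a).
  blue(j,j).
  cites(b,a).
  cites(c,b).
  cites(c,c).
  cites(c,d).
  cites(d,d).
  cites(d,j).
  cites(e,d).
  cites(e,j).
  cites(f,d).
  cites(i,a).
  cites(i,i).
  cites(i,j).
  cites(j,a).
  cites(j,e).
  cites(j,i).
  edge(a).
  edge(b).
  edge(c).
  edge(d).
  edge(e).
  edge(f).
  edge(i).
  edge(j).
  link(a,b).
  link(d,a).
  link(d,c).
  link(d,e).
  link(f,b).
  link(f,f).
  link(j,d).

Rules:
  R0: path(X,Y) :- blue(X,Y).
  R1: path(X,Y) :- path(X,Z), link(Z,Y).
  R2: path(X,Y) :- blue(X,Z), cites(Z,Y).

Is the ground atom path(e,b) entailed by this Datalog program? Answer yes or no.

round 1: derive path(a,e) via R0 from blue(a,e)
round 1: derive path(a,f) via R0 from blue(a,f)
round 1: derive path(b,j) via R0 from blue(b,j)
round 1: derive path(c,b) via R0 from blue(c,b)
round 1: derive path(d,e) via R0 from blue(d,e)
round 1: derive path(e,a) via R0 from blue(e,a)
round 1: derive path(e,e) via R0 from blue(e,e)
round 1: derive path(i,a) via R0 from blue(i,a)
round 1: derive path(j,j) via R0 from blue(j,j)
round 1: derive path(a,d) via R2 from blue(a,e), cites(e,d)
round 1: derive path(a,j) via R2 from blue(a,e), cites(e,j)
round 1: derive path(b,a) via R2 from blue(b,j), cites(j,a)
round 1: derive path(b,e) via R2 from blue(b,j), cites(j,e)
round 1: derive path(b,i) via R2 from blue(b,j), cites(j,i)
round 1: derive path(c,a) via R2 from blue(c,b), cites(b,a)
round 1: derive path(d,d) via R2 from blue(d,e), cites(e,d)
round 1: derive path(d,j) via R2 from blue(d,e), cites(e,j)
round 1: derive path(e,d) via R2 from blue(e,e), cites(e,d)
round 1: derive path(e,j) via R2 from blue(e,e), cites(e,j)
round 1: derive path(j,a) via R2 from blue(j,j), cites(j,a)
round 1: derive path(j,e) via R2 from blue(j,j), cites(j,e)
round 1: derive path(j,i) via R2 from blue(j,j), cites(j,i)
round 2: derive path(a,a) via R1 from path(a,d), link(d,a)
round 2: derive path(a,b) via R1 from path(a,f), link(f,b)
round 2: derive path(a,c) via R1 from path(a,d), link(d,c)
round 2: derive path(b,b) via R1 from path(b,a), link(a,b)
round 2: derive path(b,d) via R1 from path(b,j), link(j,d)
round 2: derive path(d,a) via R1 from path(d,d), link(d,a)
round 2: derive path(d,c) via R1 from path(d,d), link(d,c)
round 2: derive path(e,b) via R1 from path(e,a), link(a,b)
round 2: derive path(e,c) via R1 from path(e,d), link(d,c)
round 2: derive path(i,b) via R1 from path(i,a), link(a,b)
round 2: derive path(j,b) via R1 from path(j,a), link(a,b)
round 2: derive path(j,d) via R1 from path(j,j), link(j,d)
round 3: derive path(b,c) via R1 from path(b,d), link(d,c)
round 3: derive path(d,b) via R1 from path(d,a), link(a,b)
round 3: derive path(j,c) via R1 from path(j,d), link(d,c)

yes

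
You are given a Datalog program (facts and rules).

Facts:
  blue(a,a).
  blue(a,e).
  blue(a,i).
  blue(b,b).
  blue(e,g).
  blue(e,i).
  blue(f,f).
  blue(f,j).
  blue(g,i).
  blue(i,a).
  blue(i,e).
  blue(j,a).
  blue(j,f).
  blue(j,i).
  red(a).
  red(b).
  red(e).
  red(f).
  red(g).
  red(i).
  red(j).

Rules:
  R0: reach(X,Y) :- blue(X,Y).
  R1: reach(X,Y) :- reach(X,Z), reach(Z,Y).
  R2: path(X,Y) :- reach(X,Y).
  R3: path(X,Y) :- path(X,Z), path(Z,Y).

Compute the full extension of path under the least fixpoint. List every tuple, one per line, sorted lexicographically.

round 1: derive reach(a,a) via R0 from blue(a,a)
round 1: derive reach(a,e) via R0 from blue(a,e)
round 1: derive reach(a,i) via R0 from blue(a,i)
round 1: derive reach(b,b) via R0 from blue(b,b)
round 1: derive reach(e,g) via R0 from blue(e,g)
round 1: derive reach(e,i) via R0 from blue(e,i)
round 1: derive reach(f,f) via R0 from blue(f,f)
round 1: derive reach(f,j) via R0 from blue(f,j)
round 1: derive reach(g,i) via R0 from blue(g,i)
round 1: derive reach(i,a) via R0 from blue(i,a)
round 1: derive reach(i,e) via R0 from blue(i,e)
round 1: derive reach(j,a) via R0 from blue(j,a)
round 1: derive reach(j,f) via R0 from blue(j,f)
round 1: derive reach(j,i) via R0 from blue(j,i)
round 2: derive reach(a,g) via R1 from reach(a,e), reach(e,g)
round 2: derive reach(e,a) via R1 from reach(e,i), reach(i,a)
round 2: derive reach(e,e) via R1 from reach(e,i), reach(i,e)
round 2: derive reach(f,a) via R1 from reach(f,j), reach(j,a)
round 2: derive reach(f,i) via R1 from reach(f,j), reach(j,i)
round 2: derive reach(g,a) via R1 from reach(g,i), reach(i,a)
round 2: derive reach(g,e) via R1 from reach(g,i), reach(i,e)
round 2: derive reach(i,g) via R1 from reach(i,e), reach(e,g)
round 2: derive reach(i,i) via R1 from reach(i,a), reach(a,i)
round 2: derive reach(j,e) via R1 from reach(j,a), reach(a,e)
round 2: derive reach(j,j) via R1 from reach(j,f), reach(f,j)
round 2: derive path(a,a) via R2 from reach(a,a)
round 2: derive path(a,e) via R2 from reach(a,e)
round 2: derive path(a,i) via R2 from reach(a,i)
round 2: derive path(b,b) via R2 from reach(b,b)
round 2: derive path(e,g) via R2 from reach(e,g)
round 2: derive path(e,i) via R2 from reach(e,i)
round 2: derive path(f,f) via R2 from reach(f,f)
round 2: derive path(f,j) via R2 from reach(f,j)
round 2: derive path(g,i) via R2 from reach(g,i)
round 2: derive path(i,a) via R2 from reach(i,a)
round 2: derive path(i,e) via R2 from reach(i,e)
round 2: derive path(j,a) via R2 from reach(j,a)
round 2: derive path(j,f) via R2 from reach(j,f)
round 2: derive path(j,i) via R2 from reach(j,i)
round 3: derive reach(f,e) via R1 from reach(f,a), reach(a,e)
round 3: derive reach(f,g) via R1 from reach(f,a), reach(a,g)
round 3: derive reach(g,g) via R1 from reach(g,a), reach(a,g)
round 3: derive reach(j,g) via R1 from reach(j,a), reach(a,g)
round 3: derive path(a,g) via R2 from reach(a,g)
round 3: derive path(e,a) via R2 from reach(e,a)
round 3: derive path(e,e) via R2 from reach(e,e)
round 3: derive path(f,a) via R2 from reach(f,a)
round 3: derive path(f,i) via R2 from reach(f,i)
round 3: derive path(g,a) via R2 from reach(g,a)
round 3: derive path(g,e) via R2 from reach(g,e)
round 3: derive path(i,g) via R2 from reach(i,g)
round 3: derive path(i,i) via R2 from reach(i,i)
round 3: derive path(j,e) via R2 from reach(j,e)
round 3: derive path(j,j) via R2 from reach(j,j)
round 4: derive path(f,e) via R2 from reach(f,e)
round 4: derive path(f,g) via R2 from reach(f,g)
round 4: derive path(g,g) via R2 from reach(g,g)
round 4: derive path(j,g) via R2 from reach(j,g)

path(a,a)
path(a,e)
path(a,g)
path(a,i)
path(b,b)
path(e,a)
path(e,e)
path(e,g)
path(e,i)
path(f,a)
path(f,e)
path(f,f)
path(f,g)
path(f,i)
path(f,j)
path(g,a)
path(g,e)
path(g,g)
path(g,i)
path(i,a)
path(i,e)
path(i,g)
path(i,i)
path(j,a)
path(j,e)
path(j,f)
path(j,g)
path(j,i)
path(j,j)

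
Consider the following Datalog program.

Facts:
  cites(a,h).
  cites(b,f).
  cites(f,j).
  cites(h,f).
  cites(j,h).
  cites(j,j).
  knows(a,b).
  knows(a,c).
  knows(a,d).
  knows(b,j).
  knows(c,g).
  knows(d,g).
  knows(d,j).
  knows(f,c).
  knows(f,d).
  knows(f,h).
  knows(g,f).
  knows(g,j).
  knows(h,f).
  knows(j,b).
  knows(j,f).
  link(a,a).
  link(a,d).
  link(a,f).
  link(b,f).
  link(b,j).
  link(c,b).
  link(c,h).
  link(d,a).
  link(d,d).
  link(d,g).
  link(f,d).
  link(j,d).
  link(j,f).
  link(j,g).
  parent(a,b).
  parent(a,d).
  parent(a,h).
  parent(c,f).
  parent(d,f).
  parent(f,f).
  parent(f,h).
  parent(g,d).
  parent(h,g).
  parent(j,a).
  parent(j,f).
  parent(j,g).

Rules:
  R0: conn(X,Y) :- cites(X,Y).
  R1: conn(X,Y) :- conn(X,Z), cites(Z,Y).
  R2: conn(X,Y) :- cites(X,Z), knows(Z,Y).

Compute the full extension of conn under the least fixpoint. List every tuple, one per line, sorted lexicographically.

round 1: derive conn(a,h) via R0 from cites(a,h)
round 1: derive conn(b,f) via R0 from cites(b,f)
round 1: derive conn(f,j) via R0 from cites(f,j)
round 1: derive conn(h,f) via R0 from cites(h,f)
round 1: derive conn(j,h) via R0 from cites(j,h)
round 1: derive conn(j,j) via R0 from cites(j,j)
round 1: derive conn(a,f) via R2 from cites(a,h), knows(h,f)
round 1: derive conn(b,c) via R2 from cites(b,f), knows(f,c)
round 1: derive conn(b,d) via R2 from cites(b,f), knows(f,d)
round 1: derive conn(b,h) via R2 from cites(b,f), knows(f,h)
round 1: derive conn(f,b) via R2 from cites(f,j), knows(j,b)
round 1: derive conn(f,f) via R2 from cites(f,j), knows(j,f)
round 1: derive conn(h,c) via R2 from cites(h,f), knows(f,c)
round 1: derive conn(h,d) via R2 from cites(h,f), knows(f,d)
round 1: derive conn(h,h) via R2 from cites(h,f), knows(f,h)
round 1: derive conn(j,b) via R2 from cites(j,j), knows(j,b)
round 1: derive conn(j,f) via R2 from cites(j,h), knows(h,f)
round 2: derive conn(a,j) via R1 from conn(a,f), cites(f,j)
round 2: derive conn(b,j) via R1 from conn(b,f), cites(f,j)
round 2: derive conn(f,h) via R1 from conn(f,j), cites(j,h)
round 2: derive conn(h,j) via R1 from conn(h,f), cites(f,j)

conn(a,f)
conn(a,h)
conn(a,j)
conn(b,c)
conn(b,d)
conn(b,f)
conn(b,h)
conn(b,j)
conn(f,b)
conn(f,f)
conn(f,h)
conn(f,j)
conn(h,c)
conn(h,d)
conn(h,f)
conn(h,h)
conn(h,j)
conn(j,b)
conn(j,f)
conn(j,h)
conn(j,j)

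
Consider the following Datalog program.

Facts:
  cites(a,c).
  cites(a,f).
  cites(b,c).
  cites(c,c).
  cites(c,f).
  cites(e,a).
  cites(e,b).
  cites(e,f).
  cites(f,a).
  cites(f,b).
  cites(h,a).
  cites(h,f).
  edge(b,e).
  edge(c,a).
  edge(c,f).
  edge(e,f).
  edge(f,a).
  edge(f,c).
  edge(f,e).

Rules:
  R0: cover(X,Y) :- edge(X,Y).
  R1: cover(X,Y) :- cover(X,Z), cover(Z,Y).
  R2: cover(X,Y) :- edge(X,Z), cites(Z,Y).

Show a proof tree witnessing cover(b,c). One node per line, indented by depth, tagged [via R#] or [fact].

round 1: derive cover(b,e) via R0 from edge(b,e)
round 1: derive cover(c,a) via R0 from edge(c,a)
round 1: derive cover(c,f) via R0 from edge(c,f)
round 1: derive cover(e,f) via R0 from edge(e,f)
round 1: derive cover(f,a) via R0 from edge(f,a)
round 1: derive cover(f,c) via R0 from edge(f,c)
round 1: derive cover(f,e) via R0 from edge(f,e)
round 1: derive cover(b,a) via R2 from edge(b,e), cites(e,a)
round 1: derive cover(b,b) via R2 from edge(b,e), cites(e,b)
round 1: derive cover(b,f) via R2 from edge(b,e), cites(e,f)
round 1: derive cover(c,b) via R2 from edge(c,f), cites(f,b)
round 1: derive cover(c,c) via R2 from edge(c,a), cites(a,c)
round 1: derive cover(e,a) via R2 from edge(e,f), cites(f,a)
round 1: derive cover(e,b) via R2 from edge(e,f), cites(f,b)
round 1: derive cover(f,b) via R2 from edge(f,e), cites(e,b)
round 1: derive cover(f,f) via R2 from edge(f,a), cites(a,f)
round 2: derive cover(b,c) via R1 from cover(b,f), cover(f,c)
round 2: derive cover(c,e) via R1 from cover(c,b), cover(b,e)
round 2: derive cover(e,c) via R1 from cover(e,f), cover(f,c)
round 2: derive cover(e,e) via R1 from cover(e,b), cover(b,e)

cover(b,c)  [via R1]
  cover(b,f)  [via R2]
    edge(b,e)  [fact]
    cites(e,f)  [fact]
  cover(f,c)  [via R0]
    edge(f,c)  [fact]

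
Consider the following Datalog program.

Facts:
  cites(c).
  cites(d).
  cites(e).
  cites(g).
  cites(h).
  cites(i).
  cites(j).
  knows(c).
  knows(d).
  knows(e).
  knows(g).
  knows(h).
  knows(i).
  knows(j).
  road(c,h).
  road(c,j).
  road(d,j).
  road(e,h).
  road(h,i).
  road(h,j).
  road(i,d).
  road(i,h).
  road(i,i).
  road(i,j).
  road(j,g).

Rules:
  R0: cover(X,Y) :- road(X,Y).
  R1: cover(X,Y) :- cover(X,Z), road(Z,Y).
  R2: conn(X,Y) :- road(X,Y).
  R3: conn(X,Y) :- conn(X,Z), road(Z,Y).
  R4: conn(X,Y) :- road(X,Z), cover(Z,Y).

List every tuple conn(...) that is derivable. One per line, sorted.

round 1: derive cover(c,h) via R0 from road(c,h)
round 1: derive cover(c,j) via R0 from road(c,j)
round 1: derive cover(d,j) via R0 from road(d,j)
round 1: derive cover(e,h) via R0 from road(e,h)
round 1: derive cover(h,i) via R0 from road(h,i)
round 1: derive cover(h,j) via R0 from road(h,j)
round 1: derive cover(i,d) via R0 from road(i,d)
round 1: derive cover(i,h) via R0 from road(i,h)
round 1: derive cover(i,i) via R0 from road(i,i)
round 1: derive cover(i,j) via R0 from road(i,j)
round 1: derive cover(j,g) via R0 from road(j,g)
round 1: derive conn(c,h) via R2 from road(c,h)
round 1: derive conn(c,j) via R2 from road(c,j)
round 1: derive conn(d,j) via R2 from road(d,j)
round 1: derive conn(e,h) via R2 from road(e,h)
round 1: derive conn(h,i) via R2 from road(h,i)
round 1: derive conn(h,j) via R2 from road(h,j)
round 1: derive conn(i,d) via R2 from road(i,d)
round 1: derive conn(i,h) via R2 from road(i,h)
round 1: derive conn(i,i) via R2 from road(i,i)
round 1: derive conn(i,j) via R2 from road(i,j)
round 1: derive conn(j,g) via R2 from road(j,g)
round 2: derive cover(c,g) via R1 from cover(c,j), road(j,g)
round 2: derive cover(c,i) via R1 from cover(c,h), road(h,i)
round 2: derive cover(d,g) via R1 from cover(d,j), road(j,g)
round 2: derive cover(e,i) via R1 from cover(e,h), road(h,i)
round 2: derive cover(e,j) via R1 from cover(e,h), road(h,j)
round 2: derive cover(h,d) via R1 from cover(h,i), road(i,d)
round 2: derive cover(h,g) via R1 from cover(h,j), road(j,g)
round 2: derive cover(h,h) via R1 from cover(h,i), road(i,h)
round 2: derive cover(i,g) via R1 from cover(i,j), road(j,g)
round 2: derive conn(c,g) via R3 from conn(c,j), road(j,g)
round 2: derive conn(c,i) via R3 from conn(c,h), road(h,i)
round 2: derive conn(d,g) via R3 from conn(d,j), road(j,g)
round 2: derive conn(e,i) via R3 from conn(e,h), road(h,i)
round 2: derive conn(e,j) via R3 from conn(e,h), road(h,j)
round 2: derive conn(h,d) via R3 from conn(h,i), road(i,d)
round 2: derive conn(h,g) via R3 from conn(h,j), road(j,g)
round 2: derive conn(h,h) via R3 from conn(h,i), road(i,h)
round 2: derive conn(i,g) via R3 from conn(i,j), road(j,g)
round 3: derive cover(c,d) via R1 from cover(c,i), road(i,d)
round 3: derive cover(e,d) via R1 from cover(e,i), road(i,d)
round 3: derive cover(e,g) via R1 from cover(e,j), road(j,g)
round 3: derive conn(c,d) via R3 from conn(c,i), road(i,d)
round 3: derive conn(e,d) via R3 from conn(e,i), road(i,d)
round 3: derive conn(e,g) via R3 from conn(e,j), road(j,g)

conn(c,d)
conn(c,g)
conn(c,h)
conn(c,i)
conn(c,j)
conn(d,g)
conn(d,j)
conn(e,d)
conn(e,g)
conn(e,h)
conn(e,i)
conn(e,j)
conn(h,d)
conn(h,g)
conn(h,h)
conn(h,i)
conn(h,j)
conn(i,d)
conn(i,g)
conn(i,h)
conn(i,i)
conn(i,j)
conn(j,g)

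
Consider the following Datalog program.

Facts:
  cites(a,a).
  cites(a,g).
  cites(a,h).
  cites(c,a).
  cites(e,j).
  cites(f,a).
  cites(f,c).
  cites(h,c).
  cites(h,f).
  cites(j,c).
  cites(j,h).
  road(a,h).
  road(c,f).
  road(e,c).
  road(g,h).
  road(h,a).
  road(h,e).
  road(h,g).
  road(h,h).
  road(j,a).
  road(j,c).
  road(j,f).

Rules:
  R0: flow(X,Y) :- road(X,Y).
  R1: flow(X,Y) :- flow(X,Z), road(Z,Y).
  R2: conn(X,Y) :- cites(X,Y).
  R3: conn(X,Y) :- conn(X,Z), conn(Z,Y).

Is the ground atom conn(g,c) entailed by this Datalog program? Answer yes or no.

round 1: derive conn(a,a) via R2 from cites(a,a)
round 1: derive conn(a,g) via R2 from cites(a,g)
round 1: derive conn(a,h) via R2 from cites(a,h)
round 1: derive conn(c,a) via R2 from cites(c,a)
round 1: derive conn(e,j) via R2 from cites(e,j)
round 1: derive conn(f,a) via R2 from cites(f,a)
round 1: derive conn(f,c) via R2 from cites(f,c)
round 1: derive conn(h,c) via R2 from cites(h,c)
round 1: derive conn(h,f) via R2 from cites(h,f)
round 1: derive conn(j,c) via R2 from cites(j,c)
round 1: derive conn(j,h) via R2 from cites(j,h)
round 2: derive conn(a,c) via R3 from conn(a,h), conn(h,c)
round 2: derive conn(a,f) via R3 from conn(a,h), conn(h,f)
round 2: derive conn(c,g) via R3 from conn(c,a), conn(a,g)
round 2: derive conn(c,h) via R3 from conn(c,a), conn(a,h)
round 2: derive conn(e,c) via R3 from conn(e,j), conn(j,c)
round 2: derive conn(e,h) via R3 from conn(e,j), conn(j,h)
round 2: derive conn(f,g) via R3 from conn(f,a), conn(a,g)
round 2: derive conn(f,h) via R3 from conn(f,a), conn(a,h)
round 2: derive conn(h,a) via R3 from conn(h,c), conn(c,a)
round 2: derive conn(j,a) via R3 from conn(j,c), conn(c,a)
round 2: derive conn(j,f) via R3 from conn(j,h), conn(h,f)
round 3: derive conn(c,c) via R3 from conn(c,a), conn(a,c)
round 3: derive conn(c,f) via R3 from conn(c,a), conn(a,f)
round 3: derive conn(e,a) via R3 from conn(e,c), conn(c,a)
round 3: derive conn(e,f) via R3 from conn(e,h), conn(h,f)
round 3: derive conn(e,g) via R3 from conn(e,c), conn(c,g)
round 3: derive conn(f,f) via R3 from conn(f,a), conn(a,f)
round 3: derive conn(h,g) via R3 from conn(h,a), conn(a,g)
round 3: derive conn(h,h) via R3 from conn(h,a), conn(a,h)
round 3: derive conn(j,g) via R3 from conn(j,a), conn(a,g)

no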